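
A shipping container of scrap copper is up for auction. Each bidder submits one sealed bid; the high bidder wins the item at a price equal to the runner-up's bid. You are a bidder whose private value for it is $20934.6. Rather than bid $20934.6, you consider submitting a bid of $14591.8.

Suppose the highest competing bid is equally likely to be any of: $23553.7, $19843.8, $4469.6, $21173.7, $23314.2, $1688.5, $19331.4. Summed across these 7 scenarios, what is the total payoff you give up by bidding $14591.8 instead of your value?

$2694

The deviation costs you only when the competing bid falls strictly between $14591.8 and $20934.6; elsewhere both bids give the same outcome.
$23553.7: outcomes coincide → loss $0.
$19843.8: truthful payoff $1090.8, deviation payoff $0 → loss $1090.8.
$4469.6: outcomes coincide → loss $0.
$21173.7: outcomes coincide → loss $0.
$23314.2: outcomes coincide → loss $0.
$1688.5: outcomes coincide → loss $0.
$19331.4: truthful payoff $1603.2, deviation payoff $0 → loss $1603.2.
Total loss = $1090.8 + $1603.2 = $2694.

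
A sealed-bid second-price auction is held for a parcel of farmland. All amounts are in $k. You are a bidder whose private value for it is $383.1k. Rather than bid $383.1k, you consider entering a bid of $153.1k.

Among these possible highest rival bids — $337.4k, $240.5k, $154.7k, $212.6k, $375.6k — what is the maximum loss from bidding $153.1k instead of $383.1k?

$337.4k: truthful gives $45.7k, deviation gives $0k → loss $45.7k.
$240.5k: truthful gives $142.6k, deviation gives $0k → loss $142.6k.
$154.7k: truthful gives $228.4k, deviation gives $0k → loss $228.4k.
$212.6k: truthful gives $170.5k, deviation gives $0k → loss $170.5k.
$375.6k: truthful gives $7.5k, deviation gives $0k → loss $7.5k.
Maximum loss: $228.4k.

$228.4k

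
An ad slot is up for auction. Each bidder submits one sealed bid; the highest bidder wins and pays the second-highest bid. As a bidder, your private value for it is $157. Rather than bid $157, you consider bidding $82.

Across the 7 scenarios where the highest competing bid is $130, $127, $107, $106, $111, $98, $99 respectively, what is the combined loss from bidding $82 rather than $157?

$321

The deviation costs you only when the competing bid falls strictly between $82 and $157; elsewhere both bids give the same outcome.
$130: truthful payoff $27, deviation payoff $0 → loss $27.
$127: truthful payoff $30, deviation payoff $0 → loss $30.
$107: truthful payoff $50, deviation payoff $0 → loss $50.
$106: truthful payoff $51, deviation payoff $0 → loss $51.
$111: truthful payoff $46, deviation payoff $0 → loss $46.
$98: truthful payoff $59, deviation payoff $0 → loss $59.
$99: truthful payoff $58, deviation payoff $0 → loss $58.
Total loss = $27 + $30 + $50 + $51 + $46 + $59 + $58 = $321.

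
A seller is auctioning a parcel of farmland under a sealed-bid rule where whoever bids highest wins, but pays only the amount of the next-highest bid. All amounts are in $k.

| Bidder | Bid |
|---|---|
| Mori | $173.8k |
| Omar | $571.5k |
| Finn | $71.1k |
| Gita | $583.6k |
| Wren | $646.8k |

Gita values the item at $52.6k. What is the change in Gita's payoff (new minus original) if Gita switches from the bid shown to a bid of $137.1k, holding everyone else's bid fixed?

$0k

The highest bid among the other bidders is $646.8k; Gita's bid doesn't change that.
Original bid $583.6k: Gita is not highest (top rival bid is $646.8k); payoff $0k.
Alternative bid $137.1k: Gita is not highest (top rival bid is $646.8k); payoff $0k.
Change in payoff = $0k − ($0k) = $0k.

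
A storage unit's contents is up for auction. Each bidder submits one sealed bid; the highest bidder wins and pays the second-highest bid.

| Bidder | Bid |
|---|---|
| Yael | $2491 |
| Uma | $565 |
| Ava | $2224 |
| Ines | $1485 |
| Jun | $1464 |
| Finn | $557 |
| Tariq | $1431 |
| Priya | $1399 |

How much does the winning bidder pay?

$2224

Highest bid: Yael at $2491, so Yael wins.
Second-highest bid: Ava at $2224 — that is the price the winner pays.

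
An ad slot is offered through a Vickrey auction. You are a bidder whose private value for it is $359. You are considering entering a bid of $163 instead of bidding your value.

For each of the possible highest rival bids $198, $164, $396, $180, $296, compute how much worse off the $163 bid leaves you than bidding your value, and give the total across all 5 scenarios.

$598

The deviation costs you only when the competing bid falls strictly between $163 and $359; elsewhere both bids give the same outcome.
$198: truthful payoff $161, deviation payoff $0 → loss $161.
$164: truthful payoff $195, deviation payoff $0 → loss $195.
$396: outcomes coincide → loss $0.
$180: truthful payoff $179, deviation payoff $0 → loss $179.
$296: truthful payoff $63, deviation payoff $0 → loss $63.
Total loss = $161 + $195 + $179 + $63 = $598.
In a second-price auction your bid sets only whether you win, not what you pay, so bidding your true value is weakly dominant.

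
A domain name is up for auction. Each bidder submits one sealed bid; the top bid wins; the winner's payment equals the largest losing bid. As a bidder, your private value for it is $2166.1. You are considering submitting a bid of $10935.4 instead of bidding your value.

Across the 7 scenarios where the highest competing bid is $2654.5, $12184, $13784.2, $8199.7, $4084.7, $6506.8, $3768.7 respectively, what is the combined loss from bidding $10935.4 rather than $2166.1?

The deviation costs you only when the competing bid falls strictly between $2166.1 and $10935.4; elsewhere both bids give the same outcome.
$2654.5: truthful payoff $0, deviation payoff −$488.4 → loss $488.4.
$12184: outcomes coincide → loss $0.
$13784.2: outcomes coincide → loss $0.
$8199.7: truthful payoff $0, deviation payoff −$6033.6 → loss $6033.6.
$4084.7: truthful payoff $0, deviation payoff −$1918.6 → loss $1918.6.
$6506.8: truthful payoff $0, deviation payoff −$4340.7 → loss $4340.7.
$3768.7: truthful payoff $0, deviation payoff −$1602.6 → loss $1602.6.
Total loss = $488.4 + $6033.6 + $1918.6 + $4340.7 + $1602.6 = $14383.9.

$14383.9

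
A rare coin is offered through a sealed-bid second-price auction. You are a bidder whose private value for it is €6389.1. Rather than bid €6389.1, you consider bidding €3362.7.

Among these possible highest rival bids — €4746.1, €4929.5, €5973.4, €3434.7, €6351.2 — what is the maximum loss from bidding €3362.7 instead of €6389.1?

€4746.1: truthful gives €1643, deviation gives €0 → loss €1643.
€4929.5: truthful gives €1459.6, deviation gives €0 → loss €1459.6.
€5973.4: truthful gives €415.7, deviation gives €0 → loss €415.7.
€3434.7: truthful gives €2954.4, deviation gives €0 → loss €2954.4.
€6351.2: truthful gives €37.9, deviation gives €0 → loss €37.9.
Maximum loss: €2954.4.

€2954.4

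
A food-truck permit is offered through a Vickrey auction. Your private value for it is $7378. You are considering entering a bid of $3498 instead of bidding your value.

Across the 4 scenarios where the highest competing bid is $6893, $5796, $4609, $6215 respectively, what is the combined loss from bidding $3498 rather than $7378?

$5999

The deviation costs you only when the competing bid falls strictly between $3498 and $7378; elsewhere both bids give the same outcome.
$6893: truthful payoff $485, deviation payoff $0 → loss $485.
$5796: truthful payoff $1582, deviation payoff $0 → loss $1582.
$4609: truthful payoff $2769, deviation payoff $0 → loss $2769.
$6215: truthful payoff $1163, deviation payoff $0 → loss $1163.
Total loss = $485 + $1582 + $2769 + $1163 = $5999.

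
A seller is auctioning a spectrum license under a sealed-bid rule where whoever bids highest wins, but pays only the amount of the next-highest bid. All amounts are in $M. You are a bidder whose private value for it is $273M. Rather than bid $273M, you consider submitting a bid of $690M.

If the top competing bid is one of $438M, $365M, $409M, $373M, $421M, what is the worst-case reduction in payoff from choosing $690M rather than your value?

$165M

$438M: truthful gives $0M, deviation gives −$165M → loss $165M.
$365M: truthful gives $0M, deviation gives −$92M → loss $92M.
$409M: truthful gives $0M, deviation gives −$136M → loss $136M.
$373M: truthful gives $0M, deviation gives −$100M → loss $100M.
$421M: truthful gives $0M, deviation gives −$148M → loss $148M.
Maximum loss: $165M.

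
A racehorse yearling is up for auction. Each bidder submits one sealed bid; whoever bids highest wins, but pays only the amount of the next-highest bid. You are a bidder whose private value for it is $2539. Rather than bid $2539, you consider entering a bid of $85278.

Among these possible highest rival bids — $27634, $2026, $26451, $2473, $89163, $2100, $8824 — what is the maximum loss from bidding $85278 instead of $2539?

$27634: truthful gives $0, deviation gives −$25095 → loss $25095.
$2026: same outcome either way → loss $0.
$26451: truthful gives $0, deviation gives −$23912 → loss $23912.
$2473: same outcome either way → loss $0.
$89163: same outcome either way → loss $0.
$2100: same outcome either way → loss $0.
$8824: truthful gives $0, deviation gives −$6285 → loss $6285.
Maximum loss: $25095.

$25095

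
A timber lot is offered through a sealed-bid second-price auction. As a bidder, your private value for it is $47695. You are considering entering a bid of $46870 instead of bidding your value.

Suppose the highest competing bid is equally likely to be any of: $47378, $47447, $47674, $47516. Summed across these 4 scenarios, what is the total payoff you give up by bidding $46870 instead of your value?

The deviation costs you only when the competing bid falls strictly between $46870 and $47695; elsewhere both bids give the same outcome.
$47378: truthful payoff $317, deviation payoff $0 → loss $317.
$47447: truthful payoff $248, deviation payoff $0 → loss $248.
$47674: truthful payoff $21, deviation payoff $0 → loss $21.
$47516: truthful payoff $179, deviation payoff $0 → loss $179.
Total loss = $317 + $248 + $21 + $179 = $765.

$765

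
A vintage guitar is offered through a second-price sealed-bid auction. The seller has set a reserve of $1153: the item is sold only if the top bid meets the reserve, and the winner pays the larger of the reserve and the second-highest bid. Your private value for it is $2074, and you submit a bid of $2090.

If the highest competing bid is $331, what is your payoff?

Your bid $2090 is the highest and exceeds the reserve.
Price = max(second-highest bid, reserve) = max($331, $1153) = $1153.
Payoff = $2074 − $1153 = $921.

$921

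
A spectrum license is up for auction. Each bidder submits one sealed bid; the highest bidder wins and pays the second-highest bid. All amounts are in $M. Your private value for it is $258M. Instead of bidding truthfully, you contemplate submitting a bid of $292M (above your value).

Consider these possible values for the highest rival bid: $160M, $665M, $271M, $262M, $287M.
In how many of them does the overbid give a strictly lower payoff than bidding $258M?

3

The deviation hurts exactly when the highest competing bid lies strictly between $258M and $292M — overbidding then wins at a price above your value.
$160M: below both → same outcome either way.
$665M: above both → same outcome either way.
$271M: inside the interval → strictly worse (loss $13M).
$262M: inside the interval → strictly worse (loss $4M).
$287M: inside the interval → strictly worse (loss $29M).
Count: 3.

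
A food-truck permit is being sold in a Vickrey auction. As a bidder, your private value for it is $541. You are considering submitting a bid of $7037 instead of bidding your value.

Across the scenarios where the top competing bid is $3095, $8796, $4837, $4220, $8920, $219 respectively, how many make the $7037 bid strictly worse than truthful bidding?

The deviation hurts exactly when the highest competing bid lies strictly between $541 and $7037 — overbidding then wins at a price above your value.
$3095: inside the interval → strictly worse (loss $2554).
$8796: above both → same outcome either way.
$4837: inside the interval → strictly worse (loss $4296).
$4220: inside the interval → strictly worse (loss $3679).
$8920: above both → same outcome either way.
$219: below both → same outcome either way.
Count: 3.

3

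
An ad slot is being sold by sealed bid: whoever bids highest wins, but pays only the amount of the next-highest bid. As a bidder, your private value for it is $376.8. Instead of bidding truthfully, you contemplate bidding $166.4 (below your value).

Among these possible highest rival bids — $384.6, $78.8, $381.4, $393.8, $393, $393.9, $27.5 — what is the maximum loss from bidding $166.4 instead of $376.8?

$0

$384.6: same outcome either way → loss $0.
$78.8: same outcome either way → loss $0.
$381.4: same outcome either way → loss $0.
$393.8: same outcome either way → loss $0.
$393: same outcome either way → loss $0.
$393.9: same outcome either way → loss $0.
$27.5: same outcome either way → loss $0.
Maximum loss: $0.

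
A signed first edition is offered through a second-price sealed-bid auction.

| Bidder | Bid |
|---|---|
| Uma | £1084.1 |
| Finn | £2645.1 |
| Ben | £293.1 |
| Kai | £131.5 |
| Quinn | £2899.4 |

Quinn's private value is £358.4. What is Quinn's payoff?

Highest bid: Quinn at £2899.4, so Quinn wins.
Second-highest bid: Finn at £2645.1 — that is the price the winner pays.
Quinn's payoff = value − price = £358.4 − £2645.1 = −£2286.7.

−£2286.7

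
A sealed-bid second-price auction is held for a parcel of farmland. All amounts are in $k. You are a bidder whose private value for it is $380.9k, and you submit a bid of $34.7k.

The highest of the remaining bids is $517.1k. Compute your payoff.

Your bid $34.7k is below the highest competing bid $517.1k, so you lose.
A losing bidder pays nothing and receives nothing: payoff = $0k.

$0k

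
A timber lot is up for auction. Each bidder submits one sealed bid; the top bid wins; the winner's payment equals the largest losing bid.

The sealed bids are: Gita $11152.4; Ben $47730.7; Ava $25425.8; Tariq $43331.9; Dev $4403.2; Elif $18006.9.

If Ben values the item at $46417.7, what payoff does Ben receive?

$3085.8

Highest bid: Ben at $47730.7, so Ben wins.
Second-highest bid: Tariq at $43331.9 — that is the price the winner pays.
Ben's payoff = value − price = $46417.7 − $43331.9 = $3085.8.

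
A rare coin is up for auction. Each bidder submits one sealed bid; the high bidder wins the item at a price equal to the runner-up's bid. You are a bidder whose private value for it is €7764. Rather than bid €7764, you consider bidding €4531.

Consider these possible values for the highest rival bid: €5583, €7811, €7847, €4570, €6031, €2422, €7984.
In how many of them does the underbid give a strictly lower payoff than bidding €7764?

The deviation hurts exactly when the highest competing bid lies strictly between €4531 and €7764 — underbidding then forfeits a profitable win.
€5583: inside the interval → strictly worse (loss €2181).
€7811: above both → same outcome either way.
€7847: above both → same outcome either way.
€4570: inside the interval → strictly worse (loss €3194).
€6031: inside the interval → strictly worse (loss €1733).
€2422: below both → same outcome either way.
€7984: above both → same outcome either way.
Count: 3.

3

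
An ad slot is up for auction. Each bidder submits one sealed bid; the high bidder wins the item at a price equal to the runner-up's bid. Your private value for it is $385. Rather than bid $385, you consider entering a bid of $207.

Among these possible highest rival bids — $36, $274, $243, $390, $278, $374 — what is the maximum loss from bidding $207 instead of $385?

$36: same outcome either way → loss $0.
$274: truthful gives $111, deviation gives $0 → loss $111.
$243: truthful gives $142, deviation gives $0 → loss $142.
$390: same outcome either way → loss $0.
$278: truthful gives $107, deviation gives $0 → loss $107.
$374: truthful gives $11, deviation gives $0 → loss $11.
Maximum loss: $142.

$142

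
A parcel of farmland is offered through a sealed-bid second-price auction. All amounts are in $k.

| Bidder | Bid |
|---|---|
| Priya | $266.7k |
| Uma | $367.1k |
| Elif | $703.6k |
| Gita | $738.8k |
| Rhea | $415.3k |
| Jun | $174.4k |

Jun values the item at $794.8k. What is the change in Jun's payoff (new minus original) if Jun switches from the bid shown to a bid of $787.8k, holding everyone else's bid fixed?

$56k

The highest bid among the other bidders is $738.8k; Jun's bid doesn't change that.
Original bid $174.4k: Jun is not highest (top rival bid is $738.8k); payoff $0k.
Alternative bid $787.8k: Jun is highest, pays the top rival bid $738.8k; payoff $794.8k − $738.8k = $56k.
Change in payoff = $56k − ($0k) = $56k.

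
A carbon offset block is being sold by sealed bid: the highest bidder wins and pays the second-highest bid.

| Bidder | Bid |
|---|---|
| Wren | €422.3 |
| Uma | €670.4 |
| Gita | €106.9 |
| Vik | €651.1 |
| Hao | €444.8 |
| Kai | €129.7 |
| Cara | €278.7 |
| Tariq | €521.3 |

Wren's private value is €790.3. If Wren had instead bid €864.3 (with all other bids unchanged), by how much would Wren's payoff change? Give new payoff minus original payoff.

€119.9

The highest bid among the other bidders is €670.4; Wren's bid doesn't change that.
Original bid €422.3: Wren is not highest (top rival bid is €670.4); payoff €0.
Alternative bid €864.3: Wren is highest, pays the top rival bid €670.4; payoff €790.3 − €670.4 = €119.9.
Change in payoff = €119.9 − (€0) = €119.9.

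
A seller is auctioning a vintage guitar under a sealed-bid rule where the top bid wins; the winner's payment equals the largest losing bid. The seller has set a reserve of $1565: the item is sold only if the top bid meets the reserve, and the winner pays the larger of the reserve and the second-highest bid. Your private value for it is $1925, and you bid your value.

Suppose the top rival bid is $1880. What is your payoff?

Your bid $1925 is the highest and exceeds the reserve.
Price = max(second-highest bid, reserve) = max($1880, $1565) = $1880.
Payoff = $1925 − $1880 = $45.

$45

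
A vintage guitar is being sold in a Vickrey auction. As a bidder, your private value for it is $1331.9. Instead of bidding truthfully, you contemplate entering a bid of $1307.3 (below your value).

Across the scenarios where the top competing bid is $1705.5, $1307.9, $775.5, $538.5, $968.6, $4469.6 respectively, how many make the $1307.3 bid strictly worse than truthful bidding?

1

The deviation hurts exactly when the highest competing bid lies strictly between $1307.3 and $1331.9 — underbidding then forfeits a profitable win.
$1705.5: above both → same outcome either way.
$1307.9: inside the interval → strictly worse (loss $24).
$775.5: below both → same outcome either way.
$538.5: below both → same outcome either way.
$968.6: below both → same outcome either way.
$4469.6: above both → same outcome either way.
Count: 1.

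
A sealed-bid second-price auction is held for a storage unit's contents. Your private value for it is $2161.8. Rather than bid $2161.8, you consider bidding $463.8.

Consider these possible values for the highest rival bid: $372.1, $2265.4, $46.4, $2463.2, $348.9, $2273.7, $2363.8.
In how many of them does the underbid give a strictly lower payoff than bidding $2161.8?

The deviation hurts exactly when the highest competing bid lies strictly between $463.8 and $2161.8 — underbidding then forfeits a profitable win.
$372.1: below both → same outcome either way.
$2265.4: above both → same outcome either way.
$46.4: below both → same outcome either way.
$2463.2: above both → same outcome either way.
$348.9: below both → same outcome either way.
$2273.7: above both → same outcome either way.
$2363.8: above both → same outcome either way.
Count: 0.

0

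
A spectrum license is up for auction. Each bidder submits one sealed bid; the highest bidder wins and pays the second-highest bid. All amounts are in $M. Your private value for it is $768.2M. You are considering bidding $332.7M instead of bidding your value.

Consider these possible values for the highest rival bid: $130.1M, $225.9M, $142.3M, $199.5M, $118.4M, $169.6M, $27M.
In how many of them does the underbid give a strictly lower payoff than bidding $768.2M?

The deviation hurts exactly when the highest competing bid lies strictly between $332.7M and $768.2M — underbidding then forfeits a profitable win.
$130.1M: below both → same outcome either way.
$225.9M: below both → same outcome either way.
$142.3M: below both → same outcome either way.
$199.5M: below both → same outcome either way.
$118.4M: below both → same outcome either way.
$169.6M: below both → same outcome either way.
$27M: below both → same outcome either way.
Count: 0.

0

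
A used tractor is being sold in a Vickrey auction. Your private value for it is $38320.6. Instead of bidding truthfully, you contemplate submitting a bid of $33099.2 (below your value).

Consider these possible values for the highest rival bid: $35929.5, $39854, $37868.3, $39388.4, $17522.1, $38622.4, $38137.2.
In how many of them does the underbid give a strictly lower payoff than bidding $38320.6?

3

The deviation hurts exactly when the highest competing bid lies strictly between $33099.2 and $38320.6 — underbidding then forfeits a profitable win.
$35929.5: inside the interval → strictly worse (loss $2391.1).
$39854: above both → same outcome either way.
$37868.3: inside the interval → strictly worse (loss $452.3).
$39388.4: above both → same outcome either way.
$17522.1: below both → same outcome either way.
$38622.4: above both → same outcome either way.
$38137.2: inside the interval → strictly worse (loss $183.4).
Count: 3.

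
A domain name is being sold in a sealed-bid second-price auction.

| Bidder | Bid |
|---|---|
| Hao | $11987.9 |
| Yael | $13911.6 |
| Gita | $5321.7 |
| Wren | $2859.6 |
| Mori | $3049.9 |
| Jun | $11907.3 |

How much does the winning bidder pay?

Highest bid: Yael at $13911.6, so Yael wins.
Second-highest bid: Hao at $11987.9 — that is the price the winner pays.

$11987.9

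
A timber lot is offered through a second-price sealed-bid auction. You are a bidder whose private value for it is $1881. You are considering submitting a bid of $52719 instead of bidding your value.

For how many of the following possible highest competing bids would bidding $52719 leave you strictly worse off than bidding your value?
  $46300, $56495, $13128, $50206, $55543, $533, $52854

The deviation hurts exactly when the highest competing bid lies strictly between $1881 and $52719 — overbidding then wins at a price above your value.
$46300: inside the interval → strictly worse (loss $44419).
$56495: above both → same outcome either way.
$13128: inside the interval → strictly worse (loss $11247).
$50206: inside the interval → strictly worse (loss $48325).
$55543: above both → same outcome either way.
$533: below both → same outcome either way.
$52854: above both → same outcome either way.
Count: 3.

3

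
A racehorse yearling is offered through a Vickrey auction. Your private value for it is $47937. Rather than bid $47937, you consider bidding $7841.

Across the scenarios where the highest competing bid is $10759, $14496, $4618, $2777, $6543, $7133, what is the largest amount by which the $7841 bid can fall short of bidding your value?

$37178

$10759: truthful gives $37178, deviation gives $0 → loss $37178.
$14496: truthful gives $33441, deviation gives $0 → loss $33441.
$4618: same outcome either way → loss $0.
$2777: same outcome either way → loss $0.
$6543: same outcome either way → loss $0.
$7133: same outcome either way → loss $0.
Maximum loss: $37178.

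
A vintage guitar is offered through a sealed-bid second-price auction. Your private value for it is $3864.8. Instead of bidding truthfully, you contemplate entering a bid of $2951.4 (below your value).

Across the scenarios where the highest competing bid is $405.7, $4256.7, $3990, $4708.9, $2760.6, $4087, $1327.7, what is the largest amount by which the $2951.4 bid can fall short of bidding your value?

$0

$405.7: same outcome either way → loss $0.
$4256.7: same outcome either way → loss $0.
$3990: same outcome either way → loss $0.
$4708.9: same outcome either way → loss $0.
$2760.6: same outcome either way → loss $0.
$4087: same outcome either way → loss $0.
$1327.7: same outcome either way → loss $0.
Maximum loss: $0.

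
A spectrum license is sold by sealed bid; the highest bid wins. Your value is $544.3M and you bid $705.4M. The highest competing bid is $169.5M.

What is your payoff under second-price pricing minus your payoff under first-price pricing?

$535.9M

You have the highest bid, so you win under either rule.
Second-price: pay $169.5M → payoff $374.8M.
First-price: pay your own bid $705.4M → payoff −$161.1M.
Difference = $374.8M − (−$161.1M) = $535.9M.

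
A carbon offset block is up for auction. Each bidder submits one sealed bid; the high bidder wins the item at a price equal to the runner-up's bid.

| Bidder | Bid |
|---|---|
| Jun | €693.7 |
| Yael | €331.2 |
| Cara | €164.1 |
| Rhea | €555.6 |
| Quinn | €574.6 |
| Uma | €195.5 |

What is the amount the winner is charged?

Highest bid: Jun at €693.7, so Jun wins.
Second-highest bid: Quinn at €574.6 — that is the price the winner pays.

€574.6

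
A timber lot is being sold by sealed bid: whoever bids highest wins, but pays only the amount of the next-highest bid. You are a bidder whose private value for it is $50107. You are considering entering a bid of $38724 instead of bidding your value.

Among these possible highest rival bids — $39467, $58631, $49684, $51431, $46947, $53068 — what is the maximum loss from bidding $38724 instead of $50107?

$39467: truthful gives $10640, deviation gives $0 → loss $10640.
$58631: same outcome either way → loss $0.
$49684: truthful gives $423, deviation gives $0 → loss $423.
$51431: same outcome either way → loss $0.
$46947: truthful gives $3160, deviation gives $0 → loss $3160.
$53068: same outcome either way → loss $0.
Maximum loss: $10640.

$10640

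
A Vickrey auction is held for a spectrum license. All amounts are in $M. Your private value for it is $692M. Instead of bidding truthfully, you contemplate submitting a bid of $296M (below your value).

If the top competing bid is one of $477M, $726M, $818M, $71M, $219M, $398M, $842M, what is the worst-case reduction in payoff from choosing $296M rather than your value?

$294M

$477M: truthful gives $215M, deviation gives $0M → loss $215M.
$726M: same outcome either way → loss $0M.
$818M: same outcome either way → loss $0M.
$71M: same outcome either way → loss $0M.
$219M: same outcome either way → loss $0M.
$398M: truthful gives $294M, deviation gives $0M → loss $294M.
$842M: same outcome either way → loss $0M.
Maximum loss: $294M.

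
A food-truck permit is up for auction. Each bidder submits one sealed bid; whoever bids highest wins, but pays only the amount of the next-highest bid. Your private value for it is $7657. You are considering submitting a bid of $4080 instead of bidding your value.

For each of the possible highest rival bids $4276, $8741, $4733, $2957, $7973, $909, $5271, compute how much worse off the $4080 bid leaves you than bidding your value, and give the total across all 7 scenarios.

The deviation costs you only when the competing bid falls strictly between $4080 and $7657; elsewhere both bids give the same outcome.
$4276: truthful payoff $3381, deviation payoff $0 → loss $3381.
$8741: outcomes coincide → loss $0.
$4733: truthful payoff $2924, deviation payoff $0 → loss $2924.
$2957: outcomes coincide → loss $0.
$7973: outcomes coincide → loss $0.
$909: outcomes coincide → loss $0.
$5271: truthful payoff $2386, deviation payoff $0 → loss $2386.
Total loss = $3381 + $2924 + $2386 = $8691.

$8691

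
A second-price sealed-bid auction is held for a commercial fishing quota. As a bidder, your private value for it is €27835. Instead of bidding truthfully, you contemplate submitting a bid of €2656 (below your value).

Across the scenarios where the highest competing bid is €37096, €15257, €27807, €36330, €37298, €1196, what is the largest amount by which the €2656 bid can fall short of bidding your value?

€12578

€37096: same outcome either way → loss €0.
€15257: truthful gives €12578, deviation gives €0 → loss €12578.
€27807: truthful gives €28, deviation gives €0 → loss €28.
€36330: same outcome either way → loss €0.
€37298: same outcome either way → loss €0.
€1196: same outcome either way → loss €0.
Maximum loss: €12578.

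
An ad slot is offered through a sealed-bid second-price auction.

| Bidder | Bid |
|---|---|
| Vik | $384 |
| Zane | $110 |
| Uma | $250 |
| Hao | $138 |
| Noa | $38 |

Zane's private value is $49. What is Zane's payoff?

Highest bid: Vik at $384, so Vik wins.
Second-highest bid: Uma at $250 — that is the price the winner pays.
Zane did not win, so Zane pays nothing and receives nothing: payoff $0.

$0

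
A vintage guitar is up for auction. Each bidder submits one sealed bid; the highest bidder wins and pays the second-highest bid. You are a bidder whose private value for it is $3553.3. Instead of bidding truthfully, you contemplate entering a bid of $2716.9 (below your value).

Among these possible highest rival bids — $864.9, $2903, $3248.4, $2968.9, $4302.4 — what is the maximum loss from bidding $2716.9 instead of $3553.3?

$650.3

$864.9: same outcome either way → loss $0.
$2903: truthful gives $650.3, deviation gives $0 → loss $650.3.
$3248.4: truthful gives $304.9, deviation gives $0 → loss $304.9.
$2968.9: truthful gives $584.4, deviation gives $0 → loss $584.4.
$4302.4: same outcome either way → loss $0.
Maximum loss: $650.3.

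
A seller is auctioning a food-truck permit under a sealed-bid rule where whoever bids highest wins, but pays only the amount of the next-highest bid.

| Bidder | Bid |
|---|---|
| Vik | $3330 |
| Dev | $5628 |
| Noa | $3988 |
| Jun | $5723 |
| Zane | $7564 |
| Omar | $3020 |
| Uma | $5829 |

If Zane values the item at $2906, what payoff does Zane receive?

Highest bid: Zane at $7564, so Zane wins.
Second-highest bid: Uma at $5829 — that is the price the winner pays.
Zane's payoff = value − price = $2906 − $5829 = −$2923.

−$2923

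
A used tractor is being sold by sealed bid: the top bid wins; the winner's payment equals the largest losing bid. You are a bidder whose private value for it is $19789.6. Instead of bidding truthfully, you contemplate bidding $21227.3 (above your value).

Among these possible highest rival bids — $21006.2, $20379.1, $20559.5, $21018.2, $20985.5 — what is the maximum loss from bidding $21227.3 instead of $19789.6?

$21006.2: truthful gives $0, deviation gives −$1216.6 → loss $1216.6.
$20379.1: truthful gives $0, deviation gives −$589.5 → loss $589.5.
$20559.5: truthful gives $0, deviation gives −$769.9 → loss $769.9.
$21018.2: truthful gives $0, deviation gives −$1228.6 → loss $1228.6.
$20985.5: truthful gives $0, deviation gives −$1195.9 → loss $1195.9.
Maximum loss: $1228.6.

$1228.6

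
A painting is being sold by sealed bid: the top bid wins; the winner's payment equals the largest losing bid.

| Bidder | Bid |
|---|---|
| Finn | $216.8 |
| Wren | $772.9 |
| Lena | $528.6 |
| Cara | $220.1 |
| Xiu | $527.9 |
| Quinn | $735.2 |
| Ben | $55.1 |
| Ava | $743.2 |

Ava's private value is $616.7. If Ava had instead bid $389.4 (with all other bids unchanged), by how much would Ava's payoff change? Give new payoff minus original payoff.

$0

The highest bid among the other bidders is $772.9; Ava's bid doesn't change that.
Original bid $743.2: Ava is not highest (top rival bid is $772.9); payoff $0.
Alternative bid $389.4: Ava is not highest (top rival bid is $772.9); payoff $0.
Change in payoff = $0 − ($0) = $0.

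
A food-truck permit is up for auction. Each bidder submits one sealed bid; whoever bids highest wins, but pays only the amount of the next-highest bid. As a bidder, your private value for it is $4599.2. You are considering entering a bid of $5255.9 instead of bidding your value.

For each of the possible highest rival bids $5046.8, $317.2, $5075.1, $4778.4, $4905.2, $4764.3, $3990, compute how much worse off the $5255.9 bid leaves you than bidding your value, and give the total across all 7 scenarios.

$1573.8

The deviation costs you only when the competing bid falls strictly between $4599.2 and $5255.9; elsewhere both bids give the same outcome.
$5046.8: truthful payoff $0, deviation payoff −$447.6 → loss $447.6.
$317.2: outcomes coincide → loss $0.
$5075.1: truthful payoff $0, deviation payoff −$475.9 → loss $475.9.
$4778.4: truthful payoff $0, deviation payoff −$179.2 → loss $179.2.
$4905.2: truthful payoff $0, deviation payoff −$306 → loss $306.
$4764.3: truthful payoff $0, deviation payoff −$165.1 → loss $165.1.
$3990: outcomes coincide → loss $0.
Total loss = $447.6 + $475.9 + $179.2 + $306 + $165.1 = $1573.8.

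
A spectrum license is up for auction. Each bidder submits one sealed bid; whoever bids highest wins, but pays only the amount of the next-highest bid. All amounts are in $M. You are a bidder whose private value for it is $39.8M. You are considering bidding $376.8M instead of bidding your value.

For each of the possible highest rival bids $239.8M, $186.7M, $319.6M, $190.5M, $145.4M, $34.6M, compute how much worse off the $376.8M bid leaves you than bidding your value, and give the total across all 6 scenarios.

$883M

The deviation costs you only when the competing bid falls strictly between $39.8M and $376.8M; elsewhere both bids give the same outcome.
$239.8M: truthful payoff $0M, deviation payoff −$200M → loss $200M.
$186.7M: truthful payoff $0M, deviation payoff −$146.9M → loss $146.9M.
$319.6M: truthful payoff $0M, deviation payoff −$279.8M → loss $279.8M.
$190.5M: truthful payoff $0M, deviation payoff −$150.7M → loss $150.7M.
$145.4M: truthful payoff $0M, deviation payoff −$105.6M → loss $105.6M.
$34.6M: outcomes coincide → loss $0M.
Total loss = $200M + $146.9M + $279.8M + $150.7M + $105.6M = $883M.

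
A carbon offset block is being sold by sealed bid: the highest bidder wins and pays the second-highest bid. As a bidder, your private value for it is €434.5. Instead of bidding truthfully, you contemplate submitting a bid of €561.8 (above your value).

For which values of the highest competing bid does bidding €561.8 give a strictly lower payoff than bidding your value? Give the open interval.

(€434.5, €561.8)

If the competing bid is below €434.5, both bids win at the same price — no difference.
If it is above €561.8, both bids lose — no difference.
If it lies strictly between €434.5 and €561.8, bidding your value loses (payoff 0) while bidding €561.8 wins at a price above your value (payoff negative).
So the deviation strictly hurts on the open interval (€434.5, €561.8).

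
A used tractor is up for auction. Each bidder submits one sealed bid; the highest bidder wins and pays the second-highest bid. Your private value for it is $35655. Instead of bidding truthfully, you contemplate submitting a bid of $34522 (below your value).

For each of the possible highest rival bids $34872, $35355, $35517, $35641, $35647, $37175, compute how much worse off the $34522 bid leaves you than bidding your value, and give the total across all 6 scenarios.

The deviation costs you only when the competing bid falls strictly between $34522 and $35655; elsewhere both bids give the same outcome.
$34872: truthful payoff $783, deviation payoff $0 → loss $783.
$35355: truthful payoff $300, deviation payoff $0 → loss $300.
$35517: truthful payoff $138, deviation payoff $0 → loss $138.
$35641: truthful payoff $14, deviation payoff $0 → loss $14.
$35647: truthful payoff $8, deviation payoff $0 → loss $8.
$37175: outcomes coincide → loss $0.
Total loss = $783 + $300 + $138 + $14 + $8 = $1243.

$1243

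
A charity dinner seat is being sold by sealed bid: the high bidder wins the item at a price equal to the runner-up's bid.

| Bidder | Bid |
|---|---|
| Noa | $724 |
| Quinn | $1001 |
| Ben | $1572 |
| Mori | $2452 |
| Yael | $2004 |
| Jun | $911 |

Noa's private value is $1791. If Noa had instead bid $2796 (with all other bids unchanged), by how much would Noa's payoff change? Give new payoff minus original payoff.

−$661

The highest bid among the other bidders is $2452; Noa's bid doesn't change that.
Original bid $724: Noa is not highest (top rival bid is $2452); payoff $0.
Alternative bid $2796: Noa is highest, pays the top rival bid $2452; payoff $1791 − $2452 = −$661.
Change in payoff = −$661 − ($0) = −$661.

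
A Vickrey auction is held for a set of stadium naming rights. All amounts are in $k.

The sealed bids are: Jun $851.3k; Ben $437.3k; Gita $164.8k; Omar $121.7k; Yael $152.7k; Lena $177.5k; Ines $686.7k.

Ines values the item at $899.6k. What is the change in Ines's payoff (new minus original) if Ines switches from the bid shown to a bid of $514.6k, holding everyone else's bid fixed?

The highest bid among the other bidders is $851.3k; Ines's bid doesn't change that.
Original bid $686.7k: Ines is not highest (top rival bid is $851.3k); payoff $0k.
Alternative bid $514.6k: Ines is not highest (top rival bid is $851.3k); payoff $0k.
Change in payoff = $0k − ($0k) = $0k.

$0k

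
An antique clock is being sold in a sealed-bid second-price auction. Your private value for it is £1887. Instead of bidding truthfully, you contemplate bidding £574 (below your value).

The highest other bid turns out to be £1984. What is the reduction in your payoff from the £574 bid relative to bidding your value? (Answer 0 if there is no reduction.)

£0

Bidding your value £1887: you lose (since £1887 < £1984). Payoff £0.
Bidding £574: you lose. Payoff £0.
Difference = £0 − £0 = £0; both bids lead to the same outcome because the competing bid is above both your value and your alternative bid.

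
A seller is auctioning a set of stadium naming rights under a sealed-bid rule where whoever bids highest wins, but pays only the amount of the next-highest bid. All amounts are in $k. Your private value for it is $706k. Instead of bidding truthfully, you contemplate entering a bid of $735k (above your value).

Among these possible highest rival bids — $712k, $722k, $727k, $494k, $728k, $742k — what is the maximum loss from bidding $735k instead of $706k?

$22k

$712k: truthful gives $0k, deviation gives −$6k → loss $6k.
$722k: truthful gives $0k, deviation gives −$16k → loss $16k.
$727k: truthful gives $0k, deviation gives −$21k → loss $21k.
$494k: same outcome either way → loss $0k.
$728k: truthful gives $0k, deviation gives −$22k → loss $22k.
$742k: same outcome either way → loss $0k.
Maximum loss: $22k.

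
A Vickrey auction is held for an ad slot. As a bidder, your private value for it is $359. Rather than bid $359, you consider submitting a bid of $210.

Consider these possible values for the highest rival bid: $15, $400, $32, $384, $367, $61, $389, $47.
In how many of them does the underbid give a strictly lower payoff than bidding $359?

0

The deviation hurts exactly when the highest competing bid lies strictly between $210 and $359 — underbidding then forfeits a profitable win.
$15: below both → same outcome either way.
$400: above both → same outcome either way.
$32: below both → same outcome either way.
$384: above both → same outcome either way.
$367: above both → same outcome either way.
$61: below both → same outcome either way.
$389: above both → same outcome either way.
$47: below both → same outcome either way.
Count: 0.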